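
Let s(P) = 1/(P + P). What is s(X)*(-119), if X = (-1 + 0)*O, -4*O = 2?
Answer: -119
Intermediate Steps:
O = -½ (O = -¼*2 = -½ ≈ -0.50000)
X = ½ (X = (-1 + 0)*(-½) = -1*(-½) = ½ ≈ 0.50000)
s(P) = 1/(2*P)
s(X)*(-119) = (1/(2*(½)))*(-119) = ((½)*2)*(-119) = 1*(-119) = -119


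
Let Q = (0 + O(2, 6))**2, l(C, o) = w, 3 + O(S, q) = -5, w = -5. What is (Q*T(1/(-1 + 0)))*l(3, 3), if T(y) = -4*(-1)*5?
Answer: -6400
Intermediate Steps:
O(S, q) = -8 (O(S, q) = -3 - 5 = -8)
l(C, o) = -5
Q = 64 (Q = (0 - 8)**2 = (-8)**2 = 64)
T(y) = 20 (T(y) = 4*5 = 20)
(Q*T(1/(-1 + 0)))*l(3, 3) = (64*20)*(-5) = 1280*(-5) = -6400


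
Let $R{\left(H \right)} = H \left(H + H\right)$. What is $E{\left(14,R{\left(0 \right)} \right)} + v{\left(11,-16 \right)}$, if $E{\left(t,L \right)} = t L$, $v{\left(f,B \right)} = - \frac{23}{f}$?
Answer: $- \frac{23}{11} \approx -2.0909$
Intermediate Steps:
$R{\left(H \right)} = 2 H^{2}$ ($R{\left(H \right)} = H 2 H = 2 H^{2}$)
$E{\left(t,L \right)} = L t$
$E{\left(14,R{\left(0 \right)} \right)} + v{\left(11,-16 \right)} = 2 \cdot 0^{2} \cdot 14 - \frac{23}{11} = 2 \cdot 0 \cdot 14 - \frac{23}{11} = 0 \cdot 14 - \frac{23}{11} = 0 - \frac{23}{11} = - \frac{23}{11}$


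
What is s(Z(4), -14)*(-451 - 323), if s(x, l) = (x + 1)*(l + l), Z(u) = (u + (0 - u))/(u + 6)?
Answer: 21672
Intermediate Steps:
Z(u) = 0 (Z(u) = (u - u)/(6 + u) = 0/(6 + u) = 0)
s(x, l) = 2*l*(1 + x) (s(x, l) = (1 + x)*(2*l) = 2*l*(1 + x))
s(Z(4), -14)*(-451 - 323) = (2*(-14)*(1 + 0))*(-451 - 323) = (2*(-14)*1)*(-774) = -28*(-774) = 21672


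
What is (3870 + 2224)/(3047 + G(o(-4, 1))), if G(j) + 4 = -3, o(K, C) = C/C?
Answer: 3047/1520 ≈ 2.0046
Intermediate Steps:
o(K, C) = 1
G(j) = -7 (G(j) = -4 - 3 = -7)
(3870 + 2224)/(3047 + G(o(-4, 1))) = (3870 + 2224)/(3047 - 7) = 6094/3040 = 6094*(1/3040) = 3047/1520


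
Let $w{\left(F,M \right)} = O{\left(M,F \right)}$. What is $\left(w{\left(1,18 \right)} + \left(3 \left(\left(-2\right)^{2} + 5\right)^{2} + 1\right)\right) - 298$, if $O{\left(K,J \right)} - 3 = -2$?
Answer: $-53$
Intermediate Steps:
$O{\left(K,J \right)} = 1$ ($O{\left(K,J \right)} = 3 - 2 = 1$)
$w{\left(F,M \right)} = 1$
$\left(w{\left(1,18 \right)} + \left(3 \left(\left(-2\right)^{2} + 5\right)^{2} + 1\right)\right) - 298 = \left(1 + \left(3 \left(\left(-2\right)^{2} + 5\right)^{2} + 1\right)\right) - 298 = \left(1 + \left(3 \left(4 + 5\right)^{2} + 1\right)\right) - 298 = \left(1 + \left(3 \cdot 9^{2} + 1\right)\right) - 298 = \left(1 + \left(3 \cdot 81 + 1\right)\right) - 298 = \left(1 + \left(243 + 1\right)\right) - 298 = \left(1 + 244\right) - 298 = 245 - 298 = -53$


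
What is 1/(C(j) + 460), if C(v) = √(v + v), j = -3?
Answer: 230/105803 - I*√6/211606 ≈ 0.0021739 - 1.1576e-5*I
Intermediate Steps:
C(v) = √2*√v (C(v) = √(2*v) = √2*√v)
1/(C(j) + 460) = 1/(√2*√(-3) + 460) = 1/(√2*(I*√3) + 460) = 1/(I*√6 + 460) = 1/(460 + I*√6)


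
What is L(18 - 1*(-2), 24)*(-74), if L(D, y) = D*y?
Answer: -35520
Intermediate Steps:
L(18 - 1*(-2), 24)*(-74) = ((18 - 1*(-2))*24)*(-74) = ((18 + 2)*24)*(-74) = (20*24)*(-74) = 480*(-74) = -35520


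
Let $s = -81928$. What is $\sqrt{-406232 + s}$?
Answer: $12 i \sqrt{3390} \approx 698.68 i$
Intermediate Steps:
$\sqrt{-406232 + s} = \sqrt{-406232 - 81928} = \sqrt{-488160} = 12 i \sqrt{3390}$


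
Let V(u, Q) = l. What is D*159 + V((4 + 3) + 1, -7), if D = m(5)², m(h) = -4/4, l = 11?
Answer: 170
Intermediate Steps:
m(h) = -1 (m(h) = -4*¼ = -1)
V(u, Q) = 11
D = 1 (D = (-1)² = 1)
D*159 + V((4 + 3) + 1, -7) = 1*159 + 11 = 159 + 11 = 170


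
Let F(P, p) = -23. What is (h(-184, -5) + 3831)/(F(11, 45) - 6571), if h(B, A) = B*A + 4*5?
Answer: -4771/6594 ≈ -0.72354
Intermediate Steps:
h(B, A) = 20 + A*B (h(B, A) = A*B + 20 = 20 + A*B)
(h(-184, -5) + 3831)/(F(11, 45) - 6571) = ((20 - 5*(-184)) + 3831)/(-23 - 6571) = ((20 + 920) + 3831)/(-6594) = (940 + 3831)*(-1/6594) = 4771*(-1/6594) = -4771/6594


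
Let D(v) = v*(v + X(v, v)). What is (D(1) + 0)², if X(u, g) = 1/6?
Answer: 49/36 ≈ 1.3611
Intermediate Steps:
X(u, g) = ⅙
D(v) = v*(⅙ + v) (D(v) = v*(v + ⅙) = v*(⅙ + v))
(D(1) + 0)² = (1*(⅙ + 1) + 0)² = (1*(7/6) + 0)² = (7/6 + 0)² = (7/6)² = 49/36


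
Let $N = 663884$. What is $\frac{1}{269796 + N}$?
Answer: $\frac{1}{933680} \approx 1.071 \cdot 10^{-6}$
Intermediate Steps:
$\frac{1}{269796 + N} = \frac{1}{269796 + 663884} = \frac{1}{933680}$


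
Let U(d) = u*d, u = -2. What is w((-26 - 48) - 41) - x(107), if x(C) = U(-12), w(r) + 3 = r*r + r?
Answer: 13083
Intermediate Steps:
w(r) = -3 + r + r² (w(r) = -3 + (r*r + r) = -3 + (r² + r) = -3 + (r + r²) = -3 + r + r²)
U(d) = -2*d
x(C) = 24 (x(C) = -2*(-12) = 24)
w((-26 - 48) - 41) - x(107) = (-3 + ((-26 - 48) - 41) + ((-26 - 48) - 41)²) - 1*24 = (-3 + (-74 - 41) + (-74 - 41)²) - 24 = (-3 - 115 + (-115)²) - 24 = (-3 - 115 + 13225) - 24 = 13107 - 24 = 13083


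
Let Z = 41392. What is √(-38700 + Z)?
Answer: 2*√673 ≈ 51.884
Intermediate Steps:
√(-38700 + Z) = √(-38700 + 41392) = √2692 = 2*√673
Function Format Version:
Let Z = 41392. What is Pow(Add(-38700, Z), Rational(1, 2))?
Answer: Mul(2, Pow(673, Rational(1, 2))) ≈ 51.884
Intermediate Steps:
Pow(Add(-38700, Z), Rational(1, 2)) = Pow(Add(-38700, 41392), Rational(1, 2)) = Pow(2692, Rational(1, 2)) = Mul(2, Pow(673, Rational(1, 2)))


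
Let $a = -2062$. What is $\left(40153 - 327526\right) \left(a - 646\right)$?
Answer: $778206084$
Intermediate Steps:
$\left(40153 - 327526\right) \left(a - 646\right) = \left(40153 - 327526\right) \left(-2062 - 646\right) = \left(-287373\right) \left(-2708\right) = 778206084$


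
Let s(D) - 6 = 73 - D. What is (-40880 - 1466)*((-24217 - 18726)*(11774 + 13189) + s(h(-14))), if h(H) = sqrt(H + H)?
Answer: 45394320426380 + 84692*I*sqrt(7) ≈ 4.5394e+13 + 2.2407e+5*I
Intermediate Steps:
h(H) = sqrt(2)*sqrt(H) (h(H) = sqrt(2*H) = sqrt(2)*sqrt(H))
s(D) = 79 - D (s(D) = 6 + (73 - D) = 79 - D)
(-40880 - 1466)*((-24217 - 18726)*(11774 + 13189) + s(h(-14))) = (-40880 - 1466)*((-24217 - 18726)*(11774 + 13189) + (79 - sqrt(2)*sqrt(-14))) = -42346*(-42943*24963 + (79 - sqrt(2)*I*sqrt(14))) = -42346*(-1071986109 + (79 - 2*I*sqrt(7))) = -42346*(-1071986030 - 2*I*sqrt(7)) = 45394320426380 + 84692*I*sqrt(7)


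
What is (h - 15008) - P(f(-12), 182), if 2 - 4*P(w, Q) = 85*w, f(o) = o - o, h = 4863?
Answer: -20291/2 ≈ -10146.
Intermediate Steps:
f(o) = 0
P(w, Q) = ½ - 85*w/4
(h - 15008) - P(f(-12), 182) = (4863 - 15008) - (½ - 85/4*0) = -10145 - (½ + 0) = -10145 - 1*½ = -10145 - ½ = -20291/2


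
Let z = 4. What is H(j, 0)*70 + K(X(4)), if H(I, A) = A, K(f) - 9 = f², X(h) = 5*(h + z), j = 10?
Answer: 1609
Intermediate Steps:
X(h) = 20 + 5*h (X(h) = 5*(h + 4) = 5*(4 + h) = 20 + 5*h)
K(f) = 9 + f²
H(j, 0)*70 + K(X(4)) = 0*70 + (9 + (20 + 5*4)²) = 0 + (9 + (20 + 20)²) = 0 + (9 + 40²) = 0 + (9 + 1600) = 0 + 1609 = 1609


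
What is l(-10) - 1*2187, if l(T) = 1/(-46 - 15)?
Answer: -133408/61 ≈ -2187.0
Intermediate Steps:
l(T) = -1/61 (l(T) = 1/(-61) = -1/61)
l(-10) - 1*2187 = -1/61 - 1*2187 = -1/61 - 2187 = -133408/61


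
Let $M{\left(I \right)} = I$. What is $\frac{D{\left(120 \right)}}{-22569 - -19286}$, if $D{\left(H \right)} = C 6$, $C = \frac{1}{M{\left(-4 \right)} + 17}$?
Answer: $- \frac{6}{42679} \approx -0.00014058$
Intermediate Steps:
$C = \frac{1}{13}$ ($C = \frac{1}{-4 + 17} = \frac{1}{13} \approx 0.076923$)
$D{\left(H \right)} = \frac{6}{13}$ ($D{\left(H \right)} = \frac{1}{13} \cdot 6 = \frac{6}{13}$)
$\frac{D{\left(120 \right)}}{-22569 - -19286} = \frac{6}{13 \left(-22569 - -19286\right)} = \frac{6}{13 \left(-22569 + 19286\right)} = \frac{6}{13 \left(-3283\right)} = \frac{6}{13} \left(- \frac{1}{3283}\right) = - \frac{6}{42679}$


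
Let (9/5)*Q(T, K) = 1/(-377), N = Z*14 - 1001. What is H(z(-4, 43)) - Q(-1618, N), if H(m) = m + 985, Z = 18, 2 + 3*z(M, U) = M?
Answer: 3335324/3393 ≈ 983.00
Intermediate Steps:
z(M, U) = -⅔ + M/3
H(m) = 985 + m
N = -749 (N = 18*14 - 1001 = 252 - 1001 = -749)
Q(T, K) = -5/3393 (Q(T, K) = (5/9)/(-377) = (5/9)*(-1/377) = -5/3393)
H(z(-4, 43)) - Q(-1618, N) = (985 + (-⅔ + (⅓)*(-4))) - 1*(-5/3393) = (985 + (-⅔ - 4/3)) + 5/3393 = (985 - 2) + 5/3393 = 983 + 5/3393 = 3335324/3393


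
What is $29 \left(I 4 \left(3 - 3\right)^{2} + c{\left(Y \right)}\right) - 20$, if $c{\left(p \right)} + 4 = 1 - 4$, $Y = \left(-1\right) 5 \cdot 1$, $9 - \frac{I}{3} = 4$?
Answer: $-223$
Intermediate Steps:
$I = 15$ ($I = 27 - 12 = 15$)
$Y = -5$ ($Y = \left(-5\right) 1 = -5$)
$c{\left(p \right)} = -7$ ($c{\left(p \right)} = -4 + \left(1 - 4\right) = -4 - 3 = -7$)
$29 \left(I 4 \left(3 - 3\right)^{2} + c{\left(Y \right)}\right) - 20 = 29 \left(15 \cdot 4 \left(3 - 3\right)^{2} - 7\right) - 20 = 29 \left(60 \cdot 0^{2} - 7\right) - 20 = 29 \left(60 \cdot 0 - 7\right) - 20 = 29 \left(0 - 7\right) - 20 = 29 \left(-7\right) - 20 = -203 - 20 = -223$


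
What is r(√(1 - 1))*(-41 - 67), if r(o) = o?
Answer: 0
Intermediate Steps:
r(√(1 - 1))*(-41 - 67) = √(1 - 1)*(-41 - 67) = √0*(-108) = 0*(-108) = 0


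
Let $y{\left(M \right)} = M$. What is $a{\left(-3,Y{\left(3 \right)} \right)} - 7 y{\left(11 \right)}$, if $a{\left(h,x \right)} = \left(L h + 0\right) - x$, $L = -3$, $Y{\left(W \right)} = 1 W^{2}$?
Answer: $-77$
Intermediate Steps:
$Y{\left(W \right)} = W^{2}$
$a{\left(h,x \right)} = - x - 3 h$ ($a{\left(h,x \right)} = \left(- 3 h + 0\right) - x = - 3 h - x = - x - 3 h$)
$a{\left(-3,Y{\left(3 \right)} \right)} - 7 y{\left(11 \right)} = \left(- 3^{2} - -9\right) - 77 = \left(\left(-1\right) 9 + 9\right) - 77 = \left(-9 + 9\right) - 77 = 0 - 77 = -77$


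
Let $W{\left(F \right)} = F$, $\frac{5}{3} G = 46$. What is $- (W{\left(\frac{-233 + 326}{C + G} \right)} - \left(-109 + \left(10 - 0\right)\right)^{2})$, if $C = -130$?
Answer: $\frac{5018577}{512} \approx 9801.9$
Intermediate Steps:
$G = \frac{138}{5}$ ($G = \frac{3}{5} \cdot 46 = \frac{138}{5} \approx 27.6$)
$- (W{\left(\frac{-233 + 326}{C + G} \right)} - \left(-109 + \left(10 - 0\right)\right)^{2}) = - (\frac{-233 + 326}{-130 + \frac{138}{5}} - \left(-109 + \left(10 - 0\right)\right)^{2}) = - (\frac{93}{- \frac{512}{5}} - \left(-109 + \left(10 + 0\right)\right)^{2}) = - (93 \left(- \frac{5}{512}\right) - \left(-109 + 10\right)^{2}) = - (- \frac{465}{512} - \left(-99\right)^{2}) = - (- \frac{465}{512} - 9801) = \left(-1\right) \left(- \frac{5018577}{512}\right) = \frac{5018577}{512}$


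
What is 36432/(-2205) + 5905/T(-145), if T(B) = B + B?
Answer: -524129/14210 ≈ -36.885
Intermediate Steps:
T(B) = 2*B
36432/(-2205) + 5905/T(-145) = 36432/(-2205) + 5905/((2*(-145))) = 36432*(-1/2205) + 5905/(-290) = -4048/245 + 5905*(-1/290) = -4048/245 - 1181/58 = -524129/14210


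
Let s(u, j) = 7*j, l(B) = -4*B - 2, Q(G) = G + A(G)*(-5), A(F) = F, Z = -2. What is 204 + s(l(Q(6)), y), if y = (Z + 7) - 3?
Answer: 218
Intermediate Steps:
Q(G) = -4*G (Q(G) = G + G*(-5) = G - 5*G = -4*G)
y = 2 (y = (-2 + 7) - 3 = 5 - 3 = 2)
l(B) = -2 - 4*B
204 + s(l(Q(6)), y) = 204 + 7*2 = 204 + 14 = 218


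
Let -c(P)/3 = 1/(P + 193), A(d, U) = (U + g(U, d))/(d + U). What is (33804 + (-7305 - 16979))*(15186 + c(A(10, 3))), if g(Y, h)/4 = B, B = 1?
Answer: 5349111180/37 ≈ 1.4457e+8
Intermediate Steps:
g(Y, h) = 4 (g(Y, h) = 4*1 = 4)
A(d, U) = (4 + U)/(U + d) (A(d, U) = (U + 4)/(d + U) = (4 + U)/(U + d))
c(P) = -3/(193 + P) (c(P) = -3/(P + 193) = -3/(193 + P))
(33804 + (-7305 - 16979))*(15186 + c(A(10, 3))) = (33804 + (-7305 - 16979))*(15186 - 3/(193 + (4 + 3)/(3 + 10))) = (33804 - 24284)*(15186 - 3/(193 + 7/13)) = 9520*(15186 - 3/(193 + (1/13)*7)) = 9520*(15186 - 3/(193 + 7/13)) = 9520*(15186 - 3/2516/13) = 9520*(15186 - 3*13/2516) = 9520*(15186 - 39/2516) = 9520*(38207937/2516) = 5349111180/37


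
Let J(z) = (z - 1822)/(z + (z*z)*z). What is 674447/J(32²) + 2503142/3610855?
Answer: -3621770797730861462/3990945 ≈ -9.0750e+11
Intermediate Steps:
J(z) = (-1822 + z)/(z + z³) (J(z) = (-1822 + z)/(z + z²*z) = (-1822 + z)/(z + z³))
674447/J(32²) + 2503142/3610855 = 674447/(((-1822 + 32²)/(32² + (32²)³))) + 2503142/3610855 = 674447/(((-1822 + 1024)/(1024 + 1024³))) + 2503142*(1/3610855) = 674447/((-798/(1024 + 1073741824))) + 2503142/3610855 = 674447/((-798/1073742848)) + 2503142/3610855 = 674447/(((1/1073742848)*(-798))) + 2503142/3610855 = 674447/(-399/536871424) + 2503142/3610855 = 674447*(-536871424/399) + 2503142/3610855 = -362091321302528/399 + 2503142/3610855 = -3621770797730861462/3990945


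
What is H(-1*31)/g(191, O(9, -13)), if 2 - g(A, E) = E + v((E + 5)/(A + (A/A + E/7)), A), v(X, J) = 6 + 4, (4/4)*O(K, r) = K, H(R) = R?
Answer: 31/17 ≈ 1.8235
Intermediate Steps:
O(K, r) = K
v(X, J) = 10
g(A, E) = -8 - E (g(A, E) = 2 - (E + 10) = 2 - (10 + E) = 2 + (-10 - E) = -8 - E)
H(-1*31)/g(191, O(9, -13)) = (-1*31)/(-8 - 1*9) = -31/(-8 - 9) = -31/(-17) = -31*(-1/17) = 31/17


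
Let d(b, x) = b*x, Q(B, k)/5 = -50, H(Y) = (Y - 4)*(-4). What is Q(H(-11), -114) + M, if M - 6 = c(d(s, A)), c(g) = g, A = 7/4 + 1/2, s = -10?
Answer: -533/2 ≈ -266.50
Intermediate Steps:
H(Y) = 16 - 4*Y (H(Y) = (-4 + Y)*(-4) = 16 - 4*Y)
Q(B, k) = -250 (Q(B, k) = 5*(-50) = -250)
A = 9/4 (A = 7*(¼) + 1*(½) = 7/4 + ½ = 9/4 ≈ 2.2500)
M = -33/2 (M = 6 - 10*9/4 = 6 - 45/2 = -33/2 ≈ -16.500)
Q(H(-11), -114) + M = -250 - 33/2 = -533/2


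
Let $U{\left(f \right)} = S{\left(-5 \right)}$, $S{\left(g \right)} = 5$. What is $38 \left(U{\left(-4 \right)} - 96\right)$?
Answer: $-3458$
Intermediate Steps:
$U{\left(f \right)} = 5$
$38 \left(U{\left(-4 \right)} - 96\right) = 38 \left(5 - 96\right) = 38 \left(-91\right) = -3458$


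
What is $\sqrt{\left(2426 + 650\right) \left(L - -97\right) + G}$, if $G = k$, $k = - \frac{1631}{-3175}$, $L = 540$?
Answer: $\frac{\sqrt{790084110837}}{635} \approx 1399.8$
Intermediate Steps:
$k = \frac{1631}{3175}$ ($k = \left(-1631\right) \left(- \frac{1}{3175}\right) = \frac{1631}{3175} \approx 0.5137$)
$G = \frac{1631}{3175} \approx 0.5137$
$\sqrt{\left(2426 + 650\right) \left(L - -97\right) + G} = \sqrt{\left(2426 + 650\right) \left(540 - -97\right) + \frac{1631}{3175}} = \sqrt{3076 \left(540 + \left(-23 + 120\right)\right) + \frac{1631}{3175}} = \sqrt{3076 \left(540 + 97\right) + \frac{1631}{3175}} = \sqrt{3076 \cdot 637 + \frac{1631}{3175}} = \sqrt{1959412 + \frac{1631}{3175}} = \sqrt{\frac{6221134731}{3175}} = \frac{\sqrt{790084110837}}{635}$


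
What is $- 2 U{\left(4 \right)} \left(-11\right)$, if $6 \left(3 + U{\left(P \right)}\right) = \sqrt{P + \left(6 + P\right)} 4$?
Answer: $-66 + \frac{44 \sqrt{14}}{3} \approx -11.122$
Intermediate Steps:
$U{\left(P \right)} = -3 + \frac{2 \sqrt{6 + 2 P}}{3}$ ($U{\left(P \right)} = -3 + \frac{\sqrt{P + \left(6 + P\right)} 4}{6} = -3 + \frac{\sqrt{6 + 2 P} 4}{6} = -3 + \frac{4 \sqrt{6 + 2 P}}{6} = -3 + \frac{2 \sqrt{6 + 2 P}}{3}$)
$- 2 U{\left(4 \right)} \left(-11\right) = - 2 \left(-3 + \frac{2 \sqrt{6 + 2 \cdot 4}}{3}\right) \left(-11\right) = - 2 \left(-3 + \frac{2 \sqrt{6 + 8}}{3}\right) \left(-11\right) = - 2 \left(-3 + \frac{2 \sqrt{14}}{3}\right) \left(-11\right) = \left(6 - \frac{4 \sqrt{14}}{3}\right) \left(-11\right) = -66 + \frac{44 \sqrt{14}}{3}$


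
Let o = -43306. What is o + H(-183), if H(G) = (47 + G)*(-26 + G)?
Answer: -14882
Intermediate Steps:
H(G) = (-26 + G)*(47 + G)
o + H(-183) = -43306 + (-1222 + (-183)² + 21*(-183)) = -43306 + (-1222 + 33489 - 3843) = -43306 + 28424 = -14882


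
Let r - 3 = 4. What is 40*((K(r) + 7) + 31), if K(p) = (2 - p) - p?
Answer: 1040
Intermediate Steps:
r = 7 (r = 3 + 4 = 7)
K(p) = 2 - 2*p
40*((K(r) + 7) + 31) = 40*(((2 - 2*7) + 7) + 31) = 40*(((2 - 14) + 7) + 31) = 40*((-12 + 7) + 31) = 40*(-5 + 31) = 40*26 = 1040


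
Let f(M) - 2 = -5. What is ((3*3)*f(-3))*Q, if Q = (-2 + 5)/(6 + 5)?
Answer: -81/11 ≈ -7.3636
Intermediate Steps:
f(M) = -3 (f(M) = 2 - 5 = -3)
Q = 3/11 ≈ 0.27273
((3*3)*f(-3))*Q = ((3*3)*(-3))*(3/11) = (9*(-3))*(3/11) = -27*3/11 = -81/11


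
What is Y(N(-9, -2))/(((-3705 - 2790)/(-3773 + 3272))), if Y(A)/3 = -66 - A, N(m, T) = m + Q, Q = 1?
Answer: -29058/2165 ≈ -13.422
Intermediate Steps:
N(m, T) = 1 + m (N(m, T) = m + 1 = 1 + m)
Y(A) = -198 - 3*A (Y(A) = 3*(-66 - A) = -198 - 3*A)
Y(N(-9, -2))/(((-3705 - 2790)/(-3773 + 3272))) = (-198 - 3*(1 - 9))/(((-3705 - 2790)/(-3773 + 3272))) = (-198 - 3*(-8))/((-6495/(-501))) = (-198 + 24)/((-6495*(-1/501))) = -174/2165/167 = -174*167/2165 = -29058/2165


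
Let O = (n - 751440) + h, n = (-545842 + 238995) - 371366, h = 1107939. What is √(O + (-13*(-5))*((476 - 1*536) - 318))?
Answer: 6*I*√9619 ≈ 588.46*I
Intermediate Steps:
n = -678213 (n = -306847 - 371366 = -678213)
O = -321714 (O = (-678213 - 751440) + 1107939 = -1429653 + 1107939 = -321714)
√(O + (-13*(-5))*((476 - 1*536) - 318)) = √(-321714 + (-13*(-5))*((476 - 1*536) - 318)) = √(-321714 + 65*((476 - 536) - 318)) = √(-321714 + 65*(-60 - 318)) = √(-321714 + 65*(-378)) = √(-321714 - 24570) = √(-346284) = 6*I*√9619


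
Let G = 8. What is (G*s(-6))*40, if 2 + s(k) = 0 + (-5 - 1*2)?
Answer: -2880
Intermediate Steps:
s(k) = -9 (s(k) = -2 + (0 + (-5 - 1*2)) = -2 + (0 + (-5 - 2)) = -2 + (0 - 7) = -2 - 7 = -9)
(G*s(-6))*40 = (8*(-9))*40 = -72*40 = -2880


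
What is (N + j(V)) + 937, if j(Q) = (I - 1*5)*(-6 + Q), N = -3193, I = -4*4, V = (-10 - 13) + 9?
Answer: -1836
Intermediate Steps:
V = -14 (V = -23 + 9 = -14)
I = -16
j(Q) = 126 - 21*Q (j(Q) = (-16 - 1*5)*(-6 + Q) = (-16 - 5)*(-6 + Q) = -21*(-6 + Q) = 126 - 21*Q)
(N + j(V)) + 937 = (-3193 + (126 - 21*(-14))) + 937 = (-3193 + (126 + 294)) + 937 = (-3193 + 420) + 937 = -2773 + 937 = -1836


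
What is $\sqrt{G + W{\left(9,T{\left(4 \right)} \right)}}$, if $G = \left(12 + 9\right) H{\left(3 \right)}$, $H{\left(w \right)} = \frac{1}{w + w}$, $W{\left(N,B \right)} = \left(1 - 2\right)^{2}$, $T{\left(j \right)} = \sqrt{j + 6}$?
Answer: $\frac{3 \sqrt{2}}{2} \approx 2.1213$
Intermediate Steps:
$T{\left(j \right)} = \sqrt{6 + j}$
$W{\left(N,B \right)} = 1$ ($W{\left(N,B \right)} = \left(-1\right)^{2} = 1$)
$H{\left(w \right)} = \frac{1}{2 w}$
$G = \frac{7}{2}$ ($G = \left(12 + 9\right) \frac{1}{2 \cdot 3} = 21 \cdot \frac{1}{2} \cdot \frac{1}{3} = 21 \cdot \frac{1}{6} = \frac{7}{2} \approx 3.5$)
$\sqrt{G + W{\left(9,T{\left(4 \right)} \right)}} = \sqrt{\frac{7}{2} + 1} = \sqrt{\frac{9}{2}} = \frac{3 \sqrt{2}}{2}$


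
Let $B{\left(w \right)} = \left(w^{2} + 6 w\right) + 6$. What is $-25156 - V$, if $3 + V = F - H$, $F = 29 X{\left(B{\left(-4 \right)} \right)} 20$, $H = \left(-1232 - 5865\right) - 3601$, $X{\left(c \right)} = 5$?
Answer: $-38751$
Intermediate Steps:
$B{\left(w \right)} = 6 + w^{2} + 6 w$
$H = -10698$ ($H = \left(-1232 - 5865\right) - 3601 = -7097 - 3601 = -10698$)
$F = 2900$ ($F = 29 \cdot 5 \cdot 20 = 145 \cdot 20 = 2900$)
$V = 13595$ ($V = -3 + \left(2900 - -10698\right) = -3 + \left(2900 + 10698\right) = -3 + 13598 = 13595$)
$-25156 - V = -25156 - 13595 = -38751$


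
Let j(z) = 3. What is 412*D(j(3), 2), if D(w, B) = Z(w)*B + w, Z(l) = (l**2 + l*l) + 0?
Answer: 16068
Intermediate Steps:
Z(l) = 2*l**2 (Z(l) = (l**2 + l**2) + 0 = 2*l**2 + 0 = 2*l**2)
D(w, B) = w + 2*B*w**2 (D(w, B) = (2*w**2)*B + w = 2*B*w**2 + w = w + 2*B*w**2)
412*D(j(3), 2) = 412*(3*(1 + 2*2*3)) = 412*(3*(1 + 12)) = 412*(3*13) = 412*39 = 16068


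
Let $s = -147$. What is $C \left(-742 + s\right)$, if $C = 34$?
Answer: $-30226$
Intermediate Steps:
$C \left(-742 + s\right) = 34 \left(-742 - 147\right) = 34 \left(-889\right) = -30226$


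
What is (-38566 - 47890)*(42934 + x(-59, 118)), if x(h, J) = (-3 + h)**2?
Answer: -4044238768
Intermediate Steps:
(-38566 - 47890)*(42934 + x(-59, 118)) = (-38566 - 47890)*(42934 + (-3 - 59)**2) = -86456*(42934 + (-62)**2) = -86456*(42934 + 3844) = -86456*46778 = -4044238768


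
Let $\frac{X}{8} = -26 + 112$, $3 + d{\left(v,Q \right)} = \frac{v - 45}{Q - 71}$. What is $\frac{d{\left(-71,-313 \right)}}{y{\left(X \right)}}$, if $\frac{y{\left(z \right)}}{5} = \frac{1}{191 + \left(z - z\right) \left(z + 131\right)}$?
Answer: $- \frac{49469}{480} \approx -103.06$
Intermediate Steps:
$d{\left(v,Q \right)} = -3 + \frac{-45 + v}{-71 + Q}$ ($d{\left(v,Q \right)} = -3 + \frac{v - 45}{Q - 71} = -3 + \frac{-45 + v}{-71 + Q}$)
$X = 688$ ($X = 8 \left(-26 + 112\right) = 8 \cdot 86 = 688$)
$y{\left(z \right)} = \frac{5}{191}$ ($y{\left(z \right)} = \frac{5}{191 + \left(z - z\right) \left(z + 131\right)} = \frac{5}{191 + 0 \left(131 + z\right)} = \frac{5}{191 + 0} = \frac{5}{191}$)
$\frac{d{\left(-71,-313 \right)}}{y{\left(X \right)}} = \frac{\frac{1}{-71 - 313} \left(168 - 71 - -939\right)}{\frac{5}{191}} = \frac{168 - 71 + 939}{-384} \cdot \frac{191}{5} = \left(- \frac{1}{384}\right) 1036 \cdot \frac{191}{5} = \left(- \frac{259}{96}\right) \frac{191}{5} = - \frac{49469}{480}$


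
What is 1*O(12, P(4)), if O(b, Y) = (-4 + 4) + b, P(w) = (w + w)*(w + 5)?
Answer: 12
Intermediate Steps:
P(w) = 2*w*(5 + w) (P(w) = (2*w)*(5 + w) = 2*w*(5 + w))
O(b, Y) = b (O(b, Y) = 0 + b = b)
1*O(12, P(4)) = 1*12 = 12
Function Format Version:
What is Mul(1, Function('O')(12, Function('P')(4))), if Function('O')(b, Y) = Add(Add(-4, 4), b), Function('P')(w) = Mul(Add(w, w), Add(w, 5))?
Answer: 12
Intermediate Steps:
Function('P')(w) = Mul(2, w, Add(5, w)) (Function('P')(w) = Mul(Mul(2, w), Add(5, w)) = Mul(2, w, Add(5, w)))
Function('O')(b, Y) = b (Function('O')(b, Y) = Add(0, b) = b)
Mul(1, Function('O')(12, Function('P')(4))) = Mul(1, 12) = 12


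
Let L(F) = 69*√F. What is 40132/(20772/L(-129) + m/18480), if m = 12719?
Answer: 4378988305475520/111453432973483 + 14847806456524800*I*√129/111453432973483 ≈ 39.29 + 1513.1*I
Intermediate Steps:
40132/(20772/L(-129) + m/18480) = 40132/(20772/((69*√(-129))) + 12719/18480) = 40132/(20772/((69*(I*√129))) + 12719*(1/18480)) = 40132/(20772/((69*I*√129)) + 1817/2640) = 40132/(20772*(-I*√129/8901) + 1817/2640) = 40132/(-2308*I*√129/989 + 1817/2640) = 40132/(1817/2640 - 2308*I*√129/989)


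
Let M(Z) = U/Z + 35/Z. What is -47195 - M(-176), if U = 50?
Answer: -8306235/176 ≈ -47195.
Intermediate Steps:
M(Z) = 85/Z (M(Z) = 50/Z + 35/Z = 85/Z)
-47195 - M(-176) = -47195 - 85/(-176) = -47195 - 85*(-1)/176 = -47195 - 1*(-85/176) = -47195 + 85/176 = -8306235/176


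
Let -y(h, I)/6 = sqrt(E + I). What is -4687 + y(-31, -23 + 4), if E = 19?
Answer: -4687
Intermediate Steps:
y(h, I) = -6*sqrt(19 + I)
-4687 + y(-31, -23 + 4) = -4687 - 6*sqrt(19 + (-23 + 4)) = -4687 - 6*sqrt(19 - 19) = -4687 - 6*sqrt(0) = -4687 - 6*0 = -4687 + 0 = -4687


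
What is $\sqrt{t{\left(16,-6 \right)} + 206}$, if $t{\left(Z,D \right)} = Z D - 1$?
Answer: $\sqrt{109} \approx 10.44$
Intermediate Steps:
$t{\left(Z,D \right)} = -1 + D Z$ ($t{\left(Z,D \right)} = D Z - 1 = -1 + D Z$)
$\sqrt{t{\left(16,-6 \right)} + 206} = \sqrt{\left(-1 - 96\right) + 206} = \sqrt{-97 + 206} = \sqrt{109}$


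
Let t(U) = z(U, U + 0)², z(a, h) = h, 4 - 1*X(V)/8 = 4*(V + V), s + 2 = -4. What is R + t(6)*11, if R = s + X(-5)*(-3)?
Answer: -666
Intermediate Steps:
s = -6 (s = -2 - 4 = -6)
X(V) = 32 - 64*V (X(V) = 32 - 32*(V + V) = 32 - 32*2*V = 32 - 64*V)
t(U) = U² (t(U) = (U + 0)² = U²)
R = -1062 (R = -6 + (32 - 64*(-5))*(-3) = -6 + (32 + 320)*(-3) = -6 + 352*(-3) = -6 - 1056 = -1062)
R + t(6)*11 = -1062 + 6²*11 = -1062 + 36*11 = -1062 + 396 = -666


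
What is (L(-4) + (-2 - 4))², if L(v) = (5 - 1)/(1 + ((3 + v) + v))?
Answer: 49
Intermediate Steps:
L(v) = 4/(4 + 2*v) (L(v) = 4/(1 + (3 + 2*v)) = 4/(4 + 2*v))
(L(-4) + (-2 - 4))² = (2/(2 - 4) + (-2 - 4))² = (2/(-2) - 6)² = (2*(-½) - 6)² = (-1 - 6)² = (-7)² = 49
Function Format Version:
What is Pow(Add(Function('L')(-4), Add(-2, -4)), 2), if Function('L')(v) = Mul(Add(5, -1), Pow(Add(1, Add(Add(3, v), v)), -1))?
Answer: 49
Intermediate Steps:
Function('L')(v) = Mul(4, Pow(Add(4, Mul(2, v)), -1)) (Function('L')(v) = Mul(4, Pow(Add(1, Add(3, Mul(2, v))), -1)) = Mul(4, Pow(Add(4, Mul(2, v)), -1)))
Pow(Add(Function('L')(-4), Add(-2, -4)), 2) = Pow(Add(Mul(2, Pow(Add(2, -4), -1)), Add(-2, -4)), 2) = Pow(Add(Mul(2, Pow(-2, -1)), -6), 2) = Pow(Add(Mul(2, Rational(-1, 2)), -6), 2) = Pow(Add(-1, -6), 2) = Pow(-7, 2) = 49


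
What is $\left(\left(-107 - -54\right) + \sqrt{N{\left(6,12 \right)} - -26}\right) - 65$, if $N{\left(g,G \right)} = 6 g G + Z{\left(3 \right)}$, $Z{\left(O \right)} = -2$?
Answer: $-118 + 2 \sqrt{114} \approx -96.646$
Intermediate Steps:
$N{\left(g,G \right)} = -2 + 6 G g$ ($N{\left(g,G \right)} = 6 g G - 2 = 6 G g - 2 = -2 + 6 G g$)
$\left(\left(-107 - -54\right) + \sqrt{N{\left(6,12 \right)} - -26}\right) - 65 = \left(\left(-107 - -54\right) + \sqrt{\left(-2 + 6 \cdot 12 \cdot 6\right) - -26}\right) - 65 = \left(\left(-107 + 54\right) + \sqrt{\left(-2 + 432\right) + 26}\right) - 65 = \left(-53 + \sqrt{430 + 26}\right) - 65 = \left(-53 + \sqrt{456}\right) - 65 = \left(-53 + 2 \sqrt{114}\right) - 65 = -118 + 2 \sqrt{114}$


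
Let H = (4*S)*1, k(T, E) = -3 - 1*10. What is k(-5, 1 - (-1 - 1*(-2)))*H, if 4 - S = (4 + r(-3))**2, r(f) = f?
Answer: -156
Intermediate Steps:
k(T, E) = -13 (k(T, E) = -3 - 10 = -13)
S = 3 (S = 4 - (4 - 3)**2 = 4 - 1*1**2 = 4 - 1*1 = 4 - 1 = 3)
H = 12 (H = (4*3)*1 = 12*1 = 12)
k(-5, 1 - (-1 - 1*(-2)))*H = -13*12 = -156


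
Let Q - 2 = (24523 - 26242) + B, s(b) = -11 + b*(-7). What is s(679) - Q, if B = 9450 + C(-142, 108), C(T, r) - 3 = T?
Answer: -12358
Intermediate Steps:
C(T, r) = 3 + T
s(b) = -11 - 7*b
B = 9311 (B = 9450 + (3 - 142) = 9450 - 139 = 9311)
Q = 7594 (Q = 2 + ((24523 - 26242) + 9311) = 2 + (-1719 + 9311) = 2 + 7592 = 7594)
s(679) - Q = (-11 - 7*679) - 1*7594 = (-11 - 4753) - 7594 = -4764 - 7594 = -12358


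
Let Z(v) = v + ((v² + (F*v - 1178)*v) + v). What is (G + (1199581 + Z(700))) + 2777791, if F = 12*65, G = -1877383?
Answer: 383966789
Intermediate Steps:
F = 780
Z(v) = v² + 2*v + v*(-1178 + 780*v) (Z(v) = v + ((v² + (780*v - 1178)*v) + v) = v + ((v² + (-1178 + 780*v)*v) + v) = v + ((v² + v*(-1178 + 780*v)) + v) = v + (v + v² + v*(-1178 + 780*v)) = v² + 2*v + v*(-1178 + 780*v))
(G + (1199581 + Z(700))) + 2777791 = (-1877383 + (1199581 + 700*(-1176 + 781*700))) + 2777791 = (-1877383 + (1199581 + 700*(-1176 + 546700))) + 2777791 = (-1877383 + (1199581 + 700*545524)) + 2777791 = (-1877383 + (1199581 + 381866800)) + 2777791 = (-1877383 + 383066381) + 2777791 = 381188998 + 2777791 = 383966789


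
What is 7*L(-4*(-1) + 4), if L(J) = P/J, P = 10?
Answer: 35/4 ≈ 8.7500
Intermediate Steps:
L(J) = 10/J
7*L(-4*(-1) + 4) = 7*(10/(-4*(-1) + 4)) = 7*(10/(4 + 4)) = 7*(10/8) = 7*(10*(⅛)) = 7*(5/4) = 35/4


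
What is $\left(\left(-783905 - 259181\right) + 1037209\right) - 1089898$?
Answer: $-1095775$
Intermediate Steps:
$\left(\left(-783905 - 259181\right) + 1037209\right) - 1089898 = \left(-1043086 + 1037209\right) - 1089898 = -5877 - 1089898 = -1095775$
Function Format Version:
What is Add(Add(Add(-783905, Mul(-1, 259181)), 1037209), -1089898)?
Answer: -1095775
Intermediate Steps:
Add(Add(Add(-783905, Mul(-1, 259181)), 1037209), -1089898) = Add(Add(Add(-783905, -259181), 1037209), -1089898) = Add(Add(-1043086, 1037209), -1089898) = Add(-5877, -1089898) = -1095775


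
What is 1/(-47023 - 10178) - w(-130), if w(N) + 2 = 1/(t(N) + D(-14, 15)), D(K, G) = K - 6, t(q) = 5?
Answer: 197024/95335 ≈ 2.0667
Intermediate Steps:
D(K, G) = -6 + K
w(N) = -31/15 (w(N) = -2 + 1/(5 + (-6 - 14)) = -2 + 1/(5 - 20) = -2 + 1/(-15) = -2 - 1/15 = -31/15)
1/(-47023 - 10178) - w(-130) = 1/(-47023 - 10178) - 1*(-31/15) = 1/(-57201) + 31/15 = -1/57201 + 31/15 = 197024/95335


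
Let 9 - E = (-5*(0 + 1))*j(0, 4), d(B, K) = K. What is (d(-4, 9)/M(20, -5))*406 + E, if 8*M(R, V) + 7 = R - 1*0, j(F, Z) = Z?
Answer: 29609/13 ≈ 2277.6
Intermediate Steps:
M(R, V) = -7/8 + R/8 (M(R, V) = -7/8 + (R - 1*0)/8 = -7/8 + (R + 0)/8 = -7/8 + R/8)
E = 29 (E = 9 - (-5*(0 + 1))*4 = 9 - (-5*1)*4 = 9 - (-5)*4 = 9 - 1*(-20) = 9 + 20 = 29)
(d(-4, 9)/M(20, -5))*406 + E = (9/(-7/8 + (⅛)*20))*406 + 29 = (9/(-7/8 + 5/2))*406 + 29 = (9/(13/8))*406 + 29 = (9*(8/13))*406 + 29 = (72/13)*406 + 29 = 29232/13 + 29 = 29609/13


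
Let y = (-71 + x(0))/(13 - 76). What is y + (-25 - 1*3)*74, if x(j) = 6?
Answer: -130471/63 ≈ -2071.0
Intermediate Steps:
y = 65/63 (y = (-71 + 6)/(13 - 76) = -65/(-63) = -65*(-1/63) = 65/63 ≈ 1.0317)
y + (-25 - 1*3)*74 = 65/63 + (-25 - 1*3)*74 = 65/63 + (-25 - 3)*74 = 65/63 - 28*74 = 65/63 - 2072 = -130471/63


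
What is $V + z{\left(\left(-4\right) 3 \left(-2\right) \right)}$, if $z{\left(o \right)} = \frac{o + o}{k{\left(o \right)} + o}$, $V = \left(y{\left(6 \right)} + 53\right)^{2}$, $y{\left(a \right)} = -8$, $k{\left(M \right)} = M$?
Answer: $2026$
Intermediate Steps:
$V = 2025$ ($V = \left(-8 + 53\right)^{2} = 45^{2} = 2025$)
$z{\left(o \right)} = 1$ ($z{\left(o \right)} = \frac{o + o}{o + o} = \frac{2 o}{2 o} = 2 o \frac{1}{2 o} = 1$)
$V + z{\left(\left(-4\right) 3 \left(-2\right) \right)} = 2025 + 1 = 2026$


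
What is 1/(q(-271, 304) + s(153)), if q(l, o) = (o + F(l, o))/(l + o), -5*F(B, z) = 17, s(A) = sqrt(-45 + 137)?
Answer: -27555/27299 + 6050*sqrt(23)/27299 ≈ 0.053474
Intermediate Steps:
s(A) = 2*sqrt(23) (s(A) = sqrt(92) = 2*sqrt(23))
F(B, z) = -17/5 (F(B, z) = -1/5*17 = -17/5)
q(l, o) = (-17/5 + o)/(l + o) (q(l, o) = (o - 17/5)/(l + o) = (-17/5 + o)/(l + o))
1/(q(-271, 304) + s(153)) = 1/((-17/5 + 304)/(-271 + 304) + 2*sqrt(23)) = 1/((1503/5)/33 + 2*sqrt(23)) = 1/((1/33)*(1503/5) + 2*sqrt(23)) = 1/(501/55 + 2*sqrt(23))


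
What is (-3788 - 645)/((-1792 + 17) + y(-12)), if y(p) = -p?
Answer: 4433/1763 ≈ 2.5145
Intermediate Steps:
(-3788 - 645)/((-1792 + 17) + y(-12)) = (-3788 - 645)/((-1792 + 17) - 1*(-12)) = -4433/(-1775 + 12) = -4433/(-1763) = -4433*(-1/1763) = 4433/1763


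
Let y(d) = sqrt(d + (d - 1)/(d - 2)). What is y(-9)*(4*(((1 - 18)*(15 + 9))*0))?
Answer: 0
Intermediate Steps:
y(d) = sqrt(d + (-1 + d)/(-2 + d))
y(-9)*(4*(((1 - 18)*(15 + 9))*0)) = sqrt((-1 + (-9)**2 - 1*(-9))/(-2 - 9))*(4*(((1 - 18)*(15 + 9))*0)) = sqrt((-1 + 81 + 9)/(-11))*(4*(-17*24*0)) = sqrt(-1/11*89)*(4*(-408*0)) = sqrt(-89/11)*(4*0) = (I*sqrt(979)/11)*0 = 0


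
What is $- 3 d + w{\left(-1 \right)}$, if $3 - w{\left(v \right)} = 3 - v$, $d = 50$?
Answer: $-151$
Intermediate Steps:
$w{\left(v \right)} = v$ ($w{\left(v \right)} = 3 - \left(3 - v\right) = 3 + \left(-3 + v\right) = v$)
$- 3 d + w{\left(-1 \right)} = \left(-3\right) 50 - 1 = -150 - 1 = -151$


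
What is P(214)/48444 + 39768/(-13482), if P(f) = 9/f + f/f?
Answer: -71352109/24189704 ≈ -2.9497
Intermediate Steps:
P(f) = 1 + 9/f (P(f) = 9/f + 1 = 1 + 9/f)
P(214)/48444 + 39768/(-13482) = ((9 + 214)/214)/48444 + 39768/(-13482) = ((1/214)*223)*(1/48444) + 39768*(-1/13482) = (223/214)*(1/48444) - 6628/2247 = 223/10367016 - 6628/2247 = -71352109/24189704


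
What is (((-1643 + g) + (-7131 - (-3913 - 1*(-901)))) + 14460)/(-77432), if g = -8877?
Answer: 179/77432 ≈ 0.0023117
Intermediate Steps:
(((-1643 + g) + (-7131 - (-3913 - 1*(-901)))) + 14460)/(-77432) = (((-1643 - 8877) + (-7131 - (-3913 - 1*(-901)))) + 14460)/(-77432) = ((-10520 + (-7131 - (-3913 + 901))) + 14460)*(-1/77432) = ((-10520 + (-7131 - 1*(-3012))) + 14460)*(-1/77432) = ((-10520 + (-7131 + 3012)) + 14460)*(-1/77432) = ((-10520 - 4119) + 14460)*(-1/77432) = (-14639 + 14460)*(-1/77432) = -179*(-1/77432) = 179/77432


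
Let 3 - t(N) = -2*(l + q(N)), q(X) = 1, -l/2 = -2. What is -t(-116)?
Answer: -13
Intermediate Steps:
l = 4 (l = -2*(-2) = 4)
t(N) = 13 (t(N) = 3 - (-2)*(4 + 1) = 3 - (-2)*5 = 3 - 1*(-10) = 3 + 10 = 13)
-t(-116) = -1*13 = -13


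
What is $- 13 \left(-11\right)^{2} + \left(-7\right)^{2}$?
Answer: $-1524$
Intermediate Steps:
$- 13 \left(-11\right)^{2} + \left(-7\right)^{2} = \left(-13\right) 121 + 49 = -1573 + 49 = -1524$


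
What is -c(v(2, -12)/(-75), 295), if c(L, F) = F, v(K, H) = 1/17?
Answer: -295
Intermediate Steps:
v(K, H) = 1/17
-c(v(2, -12)/(-75), 295) = -1*295 = -295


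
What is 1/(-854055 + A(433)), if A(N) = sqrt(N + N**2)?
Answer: -854055/729409755103 - sqrt(187922)/729409755103 ≈ -1.1715e-6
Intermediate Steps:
1/(-854055 + A(433)) = 1/(-854055 + sqrt(433*(1 + 433))) = 1/(-854055 + sqrt(433*434)) = 1/(-854055 + sqrt(187922))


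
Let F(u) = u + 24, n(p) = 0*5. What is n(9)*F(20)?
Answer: 0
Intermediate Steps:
n(p) = 0
F(u) = 24 + u
n(9)*F(20) = 0*(24 + 20) = 0*44 = 0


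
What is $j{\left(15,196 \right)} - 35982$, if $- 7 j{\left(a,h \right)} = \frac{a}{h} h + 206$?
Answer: $- \frac{252095}{7} \approx -36014.0$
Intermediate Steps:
$j{\left(a,h \right)} = - \frac{206}{7} - \frac{a}{7}$ ($j{\left(a,h \right)} = - \frac{\frac{a}{h} h + 206}{7} = - \frac{a + 206}{7} = - \frac{206 + a}{7} = - \frac{206}{7} - \frac{a}{7}$)
$j{\left(15,196 \right)} - 35982 = \left(- \frac{206}{7} - \frac{15}{7}\right) - 35982 = - \frac{221}{7} - 35982 = - \frac{252095}{7}$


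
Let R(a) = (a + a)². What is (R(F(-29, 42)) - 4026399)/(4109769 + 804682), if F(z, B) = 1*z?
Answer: -4023035/4914451 ≈ -0.81861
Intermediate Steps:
F(z, B) = z
R(a) = 4*a² (R(a) = (2*a)² = 4*a²)
(R(F(-29, 42)) - 4026399)/(4109769 + 804682) = (4*(-29)² - 4026399)/(4109769 + 804682) = (4*841 - 4026399)/4914451 = (3364 - 4026399)*(1/4914451) = -4023035*1/4914451 = -4023035/4914451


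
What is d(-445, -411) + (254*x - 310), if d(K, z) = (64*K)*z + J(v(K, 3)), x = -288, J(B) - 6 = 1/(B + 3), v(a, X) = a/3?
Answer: 5071475261/436 ≈ 1.1632e+7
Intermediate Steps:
v(a, X) = a/3 (v(a, X) = a*(⅓) = a/3)
J(B) = 6 + 1/(3 + B) (J(B) = 6 + 1/(B + 3) = 6 + 1/(3 + B))
d(K, z) = (19 + 2*K)/(3 + K/3) + 64*K*z (d(K, z) = (64*K)*z + (19 + 6*(K/3))/(3 + K/3) = 64*K*z + (19 + 2*K)/(3 + K/3) = (19 + 2*K)/(3 + K/3) + 64*K*z)
d(-445, -411) + (254*x - 310) = (57 + 6*(-445) + 64*(-445)*(-411)*(9 - 445))/(9 - 445) + (254*(-288) - 310) = (57 - 2670 + 64*(-445)*(-411)*(-436))/(-436) + (-73152 - 310) = -(57 - 2670 - 5103502080)/436 - 73462 = -1/436*(-5103504693) - 73462 = 5103504693/436 - 73462 = 5071475261/436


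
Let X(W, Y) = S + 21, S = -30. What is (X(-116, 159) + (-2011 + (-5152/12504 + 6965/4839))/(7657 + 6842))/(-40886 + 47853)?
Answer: -111350239915/84889886140809 ≈ -0.0013117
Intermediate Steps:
X(W, Y) = -9 (X(W, Y) = -30 + 21 = -9)
(X(-116, 159) + (-2011 + (-5152/12504 + 6965/4839))/(7657 + 6842))/(-40886 + 47853) = (-9 + (-2011 + (-5152/12504 + 6965/4839))/(7657 + 6842))/(-40886 + 47853) = (-9 + (-2011 + (-5152*1/12504 + 6965*(1/4839)))/14499)/6967 = (-9 + (-2011 + (-644/1563 + 6965/4839))*(1/14499))*(1/6967) = (-9 + (-2011 + 863331/840373)*(1/14499))*(1/6967) = (-9 - 1689126772/840373*1/14499)*(1/6967) = (-9 - 1689126772/12184568127)*(1/6967) = -111350239915/12184568127*1/6967 = -111350239915/84889886140809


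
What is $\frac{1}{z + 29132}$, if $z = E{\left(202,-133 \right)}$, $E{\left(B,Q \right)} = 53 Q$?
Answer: $\frac{1}{22083} \approx 4.5284 \cdot 10^{-5}$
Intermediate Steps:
$z = -7049$ ($z = 53 \left(-133\right) = -7049$)
$\frac{1}{z + 29132} = \frac{1}{-7049 + 29132} = \frac{1}{22083}$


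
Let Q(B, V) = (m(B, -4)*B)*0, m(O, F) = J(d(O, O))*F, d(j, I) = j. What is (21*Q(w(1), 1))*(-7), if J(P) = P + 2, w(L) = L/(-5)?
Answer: 0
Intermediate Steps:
w(L) = -L/5 (w(L) = L*(-⅕) = -L/5)
J(P) = 2 + P
m(O, F) = F*(2 + O) (m(O, F) = (2 + O)*F = F*(2 + O))
Q(B, V) = 0 (Q(B, V) = ((-4*(2 + B))*B)*0 = ((-8 - 4*B)*B)*0 = (B*(-8 - 4*B))*0 = 0)
(21*Q(w(1), 1))*(-7) = (21*0)*(-7) = 0*(-7) = 0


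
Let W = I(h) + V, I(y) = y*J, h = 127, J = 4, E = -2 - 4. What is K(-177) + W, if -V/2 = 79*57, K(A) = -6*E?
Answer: -8462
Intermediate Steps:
E = -6
I(y) = 4*y (I(y) = y*4 = 4*y)
K(A) = 36 (K(A) = -6*(-6) = 36)
V = -9006 (V = -158*57 = -2*4503 = -9006)
W = -8498 (W = 4*127 - 9006 = 508 - 9006 = -8498)
K(-177) + W = 36 - 8498 = -8462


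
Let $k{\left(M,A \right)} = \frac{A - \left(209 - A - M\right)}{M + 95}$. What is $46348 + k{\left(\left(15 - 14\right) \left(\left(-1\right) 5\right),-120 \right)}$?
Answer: $\frac{2085433}{45} \approx 46343.0$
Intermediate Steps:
$k{\left(M,A \right)} = \frac{-209 + M + 2 A}{95 + M}$ ($k{\left(M,A \right)} = \frac{A - \left(209 - A - M\right)}{95 + M} = \frac{A + \left(-209 + A + M\right)}{95 + M} = \frac{-209 + M + 2 A}{95 + M}$)
$46348 + k{\left(\left(15 - 14\right) \left(\left(-1\right) 5\right),-120 \right)} = 46348 + \frac{-209 + \left(15 - 14\right) \left(\left(-1\right) 5\right) + 2 \left(-120\right)}{95 + \left(15 - 14\right) \left(\left(-1\right) 5\right)} = 46348 + \frac{-209 + 1 \left(-5\right) - 240}{95 + 1 \left(-5\right)} = 46348 + \frac{-209 - 5 - 240}{95 - 5} = 46348 + \frac{1}{90} \left(-454\right) = 46348 - \frac{227}{45} = \frac{2085433}{45}$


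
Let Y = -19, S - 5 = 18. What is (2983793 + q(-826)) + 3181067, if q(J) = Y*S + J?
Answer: 6163597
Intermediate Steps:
S = 23 (S = 5 + 18 = 23)
q(J) = -437 + J (q(J) = -19*23 + J = -437 + J)
(2983793 + q(-826)) + 3181067 = (2983793 + (-437 - 826)) + 3181067 = (2983793 - 1263) + 3181067 = 2982530 + 3181067 = 6163597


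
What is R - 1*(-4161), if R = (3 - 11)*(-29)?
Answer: 4393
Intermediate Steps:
R = 232 (R = -8*(-29) = 232)
R - 1*(-4161) = 232 - 1*(-4161) = 232 + 4161 = 4393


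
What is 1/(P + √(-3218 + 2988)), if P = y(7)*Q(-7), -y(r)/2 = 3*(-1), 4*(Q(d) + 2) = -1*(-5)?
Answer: -18/1001 - 4*I*√230/1001 ≈ -0.017982 - 0.060602*I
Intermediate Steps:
Q(d) = -¾ (Q(d) = -2 + (-1*(-5))/4 = -2 + (¼)*5 = -2 + 5/4 = -¾)
y(r) = 6 (y(r) = -6*(-1) = -2*(-3) = 6)
P = -9/2 (P = 6*(-¾) = -9/2 ≈ -4.5000)
1/(P + √(-3218 + 2988)) = 1/(-9/2 + √(-3218 + 2988)) = 1/(-9/2 + √(-230)) = 1/(-9/2 + I*√230)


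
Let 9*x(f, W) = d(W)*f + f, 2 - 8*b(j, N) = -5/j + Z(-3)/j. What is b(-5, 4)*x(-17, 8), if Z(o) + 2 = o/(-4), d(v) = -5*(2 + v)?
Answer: 833/96 ≈ 8.6771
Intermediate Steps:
d(v) = -10 - 5*v
Z(o) = -2 - o/4 (Z(o) = -2 + o/(-4) = -2 + o*(-1/4) = -2 - o/4)
b(j, N) = 1/4 + 25/(32*j) (b(j, N) = 1/4 - (-5/j + (-2 - 1/4*(-3))/j)/8 = 1/4 - (-5/j + (-2 + 3/4)/j)/8 = 1/4 - (-5/j - 5/(4*j))/8 = 1/4 - (-25)/(32*j) = 1/4 + 25/(32*j))
x(f, W) = f/9 + f*(-10 - 5*W)/9 (x(f, W) = ((-10 - 5*W)*f + f)/9 = (f*(-10 - 5*W) + f)/9 = (f + f*(-10 - 5*W))/9 = f/9 + f*(-10 - 5*W)/9)
b(-5, 4)*x(-17, 8) = ((1/32)*(25 + 8*(-5))/(-5))*(-1/9*(-17)*(9 + 5*8)) = ((1/32)*(-1/5)*(25 - 40))*(-1/9*(-17)*(9 + 40)) = ((1/32)*(-1/5)*(-15))*(-1/9*(-17)*49) = (3/32)*(833/9) = 833/96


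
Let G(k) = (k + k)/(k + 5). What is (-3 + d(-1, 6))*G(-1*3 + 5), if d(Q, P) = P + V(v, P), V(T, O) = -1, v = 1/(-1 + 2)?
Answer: 8/7 ≈ 1.1429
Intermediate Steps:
G(k) = 2*k/(5 + k) (G(k) = (2*k)/(5 + k) = 2*k/(5 + k))
v = 1 (v = 1/1 = 1)
d(Q, P) = -1 + P (d(Q, P) = P - 1 = -1 + P)
(-3 + d(-1, 6))*G(-1*3 + 5) = (-3 + (-1 + 6))*(2*(-1*3 + 5)/(5 + (-1*3 + 5))) = (-3 + 5)*(2*(-3 + 5)/(5 + (-3 + 5))) = 2*(2*2/(5 + 2)) = 2*(2*2/7) = 2*(2*2*(⅐)) = 2*(4/7) = 8/7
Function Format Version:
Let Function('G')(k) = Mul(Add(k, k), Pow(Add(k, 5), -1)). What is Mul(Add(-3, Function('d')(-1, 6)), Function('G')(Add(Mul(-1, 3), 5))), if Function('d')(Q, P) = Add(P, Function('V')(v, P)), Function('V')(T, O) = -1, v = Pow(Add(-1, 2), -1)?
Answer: Rational(8, 7) ≈ 1.1429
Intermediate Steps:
Function('G')(k) = Mul(2, k, Pow(Add(5, k), -1)) (Function('G')(k) = Mul(Mul(2, k), Pow(Add(5, k), -1)) = Mul(2, k, Pow(Add(5, k), -1)))
v = 1 (v = Pow(1, -1) = 1)
Function('d')(Q, P) = Add(-1, P) (Function('d')(Q, P) = Add(P, -1) = Add(-1, P))
Mul(Add(-3, Function('d')(-1, 6)), Function('G')(Add(Mul(-1, 3), 5))) = Mul(Add(-3, Add(-1, 6)), Mul(2, Add(Mul(-1, 3), 5), Pow(Add(5, Add(Mul(-1, 3), 5)), -1))) = Mul(Add(-3, 5), Mul(2, Add(-3, 5), Pow(Add(5, Add(-3, 5)), -1))) = Mul(2, Mul(2, 2, Pow(Add(5, 2), -1))) = Mul(2, Mul(2, 2, Pow(7, -1))) = Mul(2, Mul(2, 2, Rational(1, 7))) = Mul(2, Rational(4, 7)) = Rational(8, 7)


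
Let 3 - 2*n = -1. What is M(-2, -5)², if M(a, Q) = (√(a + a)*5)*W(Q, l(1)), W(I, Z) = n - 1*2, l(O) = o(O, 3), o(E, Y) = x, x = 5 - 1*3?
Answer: 0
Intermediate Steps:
n = 2 (n = 3/2 - ½*(-1) = 3/2 + ½ = 2)
x = 2 (x = 5 - 3 = 2)
o(E, Y) = 2
l(O) = 2
W(I, Z) = 0 (W(I, Z) = 2 - 1*2 = 2 - 2 = 0)
M(a, Q) = 0 (M(a, Q) = (√(a + a)*5)*0 = (√(2*a)*5)*0 = ((√2*√a)*5)*0 = (5*√2*√a)*0 = 0)
M(-2, -5)² = 0² = 0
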